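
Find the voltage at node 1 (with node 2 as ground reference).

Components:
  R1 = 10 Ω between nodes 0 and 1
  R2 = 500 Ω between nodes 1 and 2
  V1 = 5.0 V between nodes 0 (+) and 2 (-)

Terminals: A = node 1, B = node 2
Nodal analysis, taking node 2 as the 0 V reference.
Source V1 fixes V_0 = 5 V.
KCL at each unknown node (sum of currents leaving = 0; resistances in Ω):
  Node 1: (V_1 - 5)/10 + (V_1 - 0)/500 = 0
Collecting terms: 0.102 × V_1 = 0.5  =>  V_1 = 4.902 V
The requested potential is V_1 = 4.902 V.

Final answer: V_1 = 4.902 V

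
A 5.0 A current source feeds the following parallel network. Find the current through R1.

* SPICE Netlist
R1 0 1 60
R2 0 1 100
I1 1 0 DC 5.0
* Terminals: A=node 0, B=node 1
All resistors sit directly between nodes 0 and 1, so they are in parallel and share one voltage V; the full source current 5 A splits among them.
1/R_par = 1/60 + 1/100 = 0.02667 S  =>  R_par = 37.5 Ω
V = I × R_par = 5 × 37.5 = 187.5 V
I_R1 = V/R1 = 187.5/60 = 3.125 A

Final answer: 3.125 A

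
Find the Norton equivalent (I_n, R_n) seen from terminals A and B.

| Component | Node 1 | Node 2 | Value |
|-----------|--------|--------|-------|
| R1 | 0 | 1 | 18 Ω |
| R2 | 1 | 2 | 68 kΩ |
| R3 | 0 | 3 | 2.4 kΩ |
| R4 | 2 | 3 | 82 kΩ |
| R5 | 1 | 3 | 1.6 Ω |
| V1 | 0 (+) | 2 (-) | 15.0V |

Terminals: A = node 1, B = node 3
Find the Thévenin equivalent first; then I_n = V_th/R_th and R_n = R_th.
Step 1 — V_th is the open-circuit voltage V_A - V_B (nothing connected across the terminals).
Nodal analysis, taking node 2 as the 0 V reference.
Source V1 fixes V_0 = 15 V.
KCL at each unknown node (sum of currents leaving = 0; resistances in Ω):
  Node 1: (V_1 - 15)/18 + (V_1 - 0)/68000 + (V_1 - V_3)/1.6 = 0
  Node 3: (V_3 - 15)/2400 + (V_3 - 0)/82000 + (V_3 - V_1)/1.6 = 0
Collecting terms (coefficients in siemens):
  0.6806·V_1 - 0.625·V_3 = 0.8333
  0.6254·V_3 - 0.625·V_1 = 0.00625
Determinant D = (0.6806)(0.6254) - (-0.625)(-0.625) = 0.03502
V_1 = [(0.8333)(0.6254) - (-0.625)(0.00625)]/D = 14.99 V
V_3 = [(0.6806)(0.00625) - (0.8333)(-0.625)]/D = 14.99 V
V_th = V_1 - V_3 = 14.99 - 14.99 = 0.0002875 V
Step 2 — R_th: zero the source — replace V1 by a short circuit (node 2 merges into node 0) — and find the resistance seen between A (node 1) and B (node 3).
Reduce the network between node 1 (A) and node 3 (B) by series/parallel combination:
  Rp1 = R1 ‖ R2 (parallel, both between nodes 0 and 1) = 1/(1/18 + 1/68000) = 18 Ω
  Rp2 = R3 ‖ R4 (parallel, both between nodes 0 and 3) = 1/(1/2400 + 1/82000) = 2332 Ω
  Rs1 = Rp1 + Rp2 (series, joined only at node 0) = 18 + 2332 = 2350 Ω
  Rp3 = R5 ‖ Rs1 (parallel, both between nodes 1 and 3) = 1/(1/1.6 + 1/2350) = 1.599 Ω
R_th = 1.599 Ω
I_n = V_th/R_th = 0.0002875/1.599 = 0.0001798 A, and R_n = R_th = 1.599 Ω

Final answer: I_n = 0.0001798 A, R_n = 1.599 Ω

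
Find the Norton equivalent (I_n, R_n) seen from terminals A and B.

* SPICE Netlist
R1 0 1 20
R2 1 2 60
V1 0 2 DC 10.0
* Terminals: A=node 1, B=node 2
Find the Thévenin equivalent first; then I_n = V_th/R_th and R_n = R_th.
Step 1 — V_th is the open-circuit voltage V_A - V_B (nothing connected across the terminals).
Nodal analysis, taking node 2 as the 0 V reference.
Source V1 fixes V_0 = 10 V.
KCL at each unknown node (sum of currents leaving = 0; resistances in Ω):
  Node 1: (V_1 - 10)/20 + (V_1 - 0)/60 = 0
Collecting terms: 0.06667 × V_1 = 0.5  =>  V_1 = 7.5 V
V_th = V_1 - V_2 = 7.5 - 0 = 7.5 V
Step 2 — R_th: zero the source — replace V1 by a short circuit (node 2 merges into node 0) — and find the resistance seen between A (node 1) and B (node 0).
Reduce the network between node 1 (A) and node 0 (B) by series/parallel combination:
  Rp1 = R1 ‖ R2 (parallel, both between nodes 0 and 1) = 1/(1/20 + 1/60) = 15 Ω
R_th = 15 Ω
I_n = V_th/R_th = 7.5/15 = 0.5 A, and R_n = R_th = 15 Ω

Final answer: I_n = 0.5 A, R_n = 15 Ω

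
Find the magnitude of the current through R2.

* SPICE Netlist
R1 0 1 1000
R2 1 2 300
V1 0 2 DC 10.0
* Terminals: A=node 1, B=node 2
Nodal analysis, taking node 2 as the 0 V reference.
Source V1 fixes V_0 = 10 V.
KCL at each unknown node (sum of currents leaving = 0; resistances in Ω):
  Node 1: (V_1 - 10)/1000 + (V_1 - 0)/300 = 0
Collecting terms: 0.004333 × V_1 = 0.01  =>  V_1 = 2.308 V
I_R2 = (V_1 - V_2)/R2 = (2.308 - 0)/300 = 0.007692 A
|I_R2| = 0.007692 A

Final answer: |I_R2| = 0.007692 A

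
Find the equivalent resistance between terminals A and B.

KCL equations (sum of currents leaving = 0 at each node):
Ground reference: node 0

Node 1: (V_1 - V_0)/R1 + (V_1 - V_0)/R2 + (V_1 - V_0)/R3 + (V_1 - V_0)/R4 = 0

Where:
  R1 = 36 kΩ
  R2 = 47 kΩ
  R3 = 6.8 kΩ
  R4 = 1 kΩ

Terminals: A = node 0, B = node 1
Reduce the network between node 0 (A) and node 1 (B) by series/parallel combination:
  Rp1 = R1 ‖ R2 ‖ R3 ‖ R4 (parallel, all between nodes 0 and 1) = 1/(1/36000 + 1/47000 + 1/6800 + 1/1000) = 836 Ω
R_eq = 836 Ω

Final answer: 836 Ω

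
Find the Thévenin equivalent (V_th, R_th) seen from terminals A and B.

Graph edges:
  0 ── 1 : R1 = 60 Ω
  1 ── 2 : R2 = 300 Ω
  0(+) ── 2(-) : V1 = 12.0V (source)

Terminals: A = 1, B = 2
Step 1 — V_th is the open-circuit voltage V_A - V_B (nothing connected across the terminals).
Nodal analysis, taking node 2 as the 0 V reference.
Source V1 fixes V_0 = 12 V.
KCL at each unknown node (sum of currents leaving = 0; resistances in Ω):
  Node 1: (V_1 - 12)/60 + (V_1 - 0)/300 = 0
Collecting terms: 0.02 × V_1 = 0.2  =>  V_1 = 10 V
V_th = V_1 - V_2 = 10 - 0 = 10 V
Step 2 — R_th: zero the source — replace V1 by a short circuit (node 2 merges into node 0) — and find the resistance seen between A (node 1) and B (node 0).
Reduce the network between node 1 (A) and node 0 (B) by series/parallel combination:
  Rp1 = R1 ‖ R2 (parallel, both between nodes 0 and 1) = 1/(1/60 + 1/300) = 50 Ω
R_th = 50 Ω

Final answer: V_th = 10 V, R_th = 50 Ω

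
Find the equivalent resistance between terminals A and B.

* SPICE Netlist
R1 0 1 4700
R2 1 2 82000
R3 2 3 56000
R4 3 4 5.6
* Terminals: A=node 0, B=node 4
Reduce the network between node 0 (A) and node 4 (B) by series/parallel combination:
  Rs1 = R1 + R2 (series, joined only at node 1) = 4700 + 82000 = 86700 Ω
  Rs2 = R3 + Rs1 (series, joined only at node 2) = 56000 + 86700 = 142700 Ω
  Rs3 = R4 + Rs2 (series, joined only at node 3) = 5.6 + 142700 = 142700 Ω
R_eq = 142.7 kΩ

Final answer: 142.7 kΩ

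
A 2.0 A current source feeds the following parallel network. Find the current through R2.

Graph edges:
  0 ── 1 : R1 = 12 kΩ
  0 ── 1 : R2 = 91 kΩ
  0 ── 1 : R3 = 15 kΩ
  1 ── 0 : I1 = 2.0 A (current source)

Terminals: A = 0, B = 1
All resistors sit directly between nodes 0 and 1, so they are in parallel and share one voltage V; the full source current 2 A splits among them.
1/R_par = 1/12000 + 1/91000 + 1/15000 = 0.000161 S  =>  R_par = 6212 Ω
V = I × R_par = 2 × 6212 = 12420 V
I_R2 = V/R2 = 12420/91000 = 0.1365 A

Final answer: 0.1365 A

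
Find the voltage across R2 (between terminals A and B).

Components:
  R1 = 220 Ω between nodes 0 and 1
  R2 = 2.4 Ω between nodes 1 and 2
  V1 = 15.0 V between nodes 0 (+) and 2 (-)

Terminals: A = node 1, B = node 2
R1 and R2 are in series across V1 (node 0 → node 1 → node 2), and the output A–B is taken across R2, so this is a voltage divider.
Series current: I = V1/(R1 + R2) = 15/(220 + 2.4) = 15/222.4 = 0.06745 A
V_R2 = I × R2 = V1 × R2/(R1 + R2) = 15 × 2.4/222.4 = 0.1619 V

Final answer: 0.1619 V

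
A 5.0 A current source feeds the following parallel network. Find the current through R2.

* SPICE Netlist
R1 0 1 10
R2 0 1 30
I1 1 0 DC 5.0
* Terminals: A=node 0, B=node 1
All resistors sit directly between nodes 0 and 1, so they are in parallel and share one voltage V; the full source current 5 A splits among them.
1/R_par = 1/10 + 1/30 = 0.1333 S  =>  R_par = 7.5 Ω
V = I × R_par = 5 × 7.5 = 37.5 V
I_R2 = V/R2 = 37.5/30 = 1.25 A

Final answer: 1.25 A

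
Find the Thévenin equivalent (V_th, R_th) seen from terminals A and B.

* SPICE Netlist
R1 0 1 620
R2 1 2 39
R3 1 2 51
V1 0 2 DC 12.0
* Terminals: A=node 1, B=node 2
Step 1 — V_th is the open-circuit voltage V_A - V_B (nothing connected across the terminals).
Nodal analysis, taking node 2 as the 0 V reference.
Source V1 fixes V_0 = 12 V.
KCL at each unknown node (sum of currents leaving = 0; resistances in Ω):
  Node 1: (V_1 - 12)/620 + (V_1 - 0)/39 + (V_1 - 0)/51 = 0
Collecting terms: 0.04686 × V_1 = 0.01935  =>  V_1 = 0.413 V
V_th = V_1 - V_2 = 0.413 - 0 = 0.413 V
Step 2 — R_th: zero the source — replace V1 by a short circuit (node 2 merges into node 0) — and find the resistance seen between A (node 1) and B (node 0).
Reduce the network between node 1 (A) and node 0 (B) by series/parallel combination:
  Rp1 = R1 ‖ R2 ‖ R3 (parallel, all between nodes 0 and 1) = 1/(1/620 + 1/39 + 1/51) = 21.34 Ω
R_th = 21.34 Ω

Final answer: V_th = 0.413 V, R_th = 21.34 Ω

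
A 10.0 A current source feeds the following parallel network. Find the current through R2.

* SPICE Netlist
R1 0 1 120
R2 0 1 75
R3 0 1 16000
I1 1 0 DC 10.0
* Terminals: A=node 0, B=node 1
All resistors sit directly between nodes 0 and 1, so they are in parallel and share one voltage V; the full source current 10 A splits among them.
1/R_par = 1/120 + 1/75 + 1/16000 = 0.02173 S  =>  R_par = 46.02 Ω
V = I × R_par = 10 × 46.02 = 460.2 V
I_R2 = V/R2 = 460.2/75 = 6.136 A

Final answer: 6.136 A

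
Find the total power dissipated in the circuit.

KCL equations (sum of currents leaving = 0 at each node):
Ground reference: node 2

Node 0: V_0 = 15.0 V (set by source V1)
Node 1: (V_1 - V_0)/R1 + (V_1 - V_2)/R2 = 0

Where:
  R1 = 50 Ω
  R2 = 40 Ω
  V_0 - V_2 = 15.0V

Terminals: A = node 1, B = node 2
Nodal analysis, taking node 2 as the 0 V reference.
Source V1 fixes V_0 = 15 V.
KCL at each unknown node (sum of currents leaving = 0; resistances in Ω):
  Node 1: (V_1 - 15)/50 + (V_1 - 0)/40 = 0
Collecting terms: 0.045 × V_1 = 0.3  =>  V_1 = 6.667 V
Power in each resistor, P = (ΔV)²/R:
  P_R1 = (15 - 6.667)²/50 = 1.389 W
  P_R2 = (6.667 - 0)²/40 = 1.111 W
P_total = P_R1 + P_R2 = 2.5 W

Final answer: 2.5 W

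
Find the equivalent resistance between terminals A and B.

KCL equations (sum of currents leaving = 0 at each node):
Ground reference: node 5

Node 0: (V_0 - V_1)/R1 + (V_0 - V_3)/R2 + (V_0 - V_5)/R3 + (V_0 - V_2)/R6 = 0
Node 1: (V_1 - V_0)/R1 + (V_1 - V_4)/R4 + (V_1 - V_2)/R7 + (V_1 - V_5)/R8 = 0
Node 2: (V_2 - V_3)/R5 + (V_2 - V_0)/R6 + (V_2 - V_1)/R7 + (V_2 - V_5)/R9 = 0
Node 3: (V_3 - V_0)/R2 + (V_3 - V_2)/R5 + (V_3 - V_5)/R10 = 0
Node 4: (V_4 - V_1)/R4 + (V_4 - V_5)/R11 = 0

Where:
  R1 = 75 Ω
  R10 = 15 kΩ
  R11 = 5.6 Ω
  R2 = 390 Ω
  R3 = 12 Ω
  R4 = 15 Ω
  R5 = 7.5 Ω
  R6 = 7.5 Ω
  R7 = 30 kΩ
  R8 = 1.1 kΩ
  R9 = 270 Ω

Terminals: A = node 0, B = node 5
The network is not a plain series/parallel combination. Inject a 1 A test current into terminal A (node 0) and return it from terminal B (node 5); then R_eq = V_A / (1 A).
Nodal analysis, taking node 5 as the 0 V reference.
Current source I_test pushes 1 A into node 0 and draws it out of node 5.
KCL at each unknown node (sum of currents leaving = 0; resistances in Ω):
  Node 0: (V_0 - V_1)/75 + (V_0 - V_3)/390 + (V_0 - 0)/12 + (V_0 - V_2)/7.5 - 1 = 0
  Node 1: (V_1 - V_0)/75 + (V_1 - V_4)/15 + (V_1 - V_2)/30000 + (V_1 - 0)/1100 = 0
  Node 2: (V_2 - V_0)/7.5 + (V_2 - V_1)/30000 + (V_2 - V_3)/7.5 + (V_2 - 0)/270 = 0
  Node 3: (V_3 - V_0)/390 + (V_3 - V_2)/7.5 + (V_3 - 0)/15000 = 0
  Node 4: (V_4 - V_1)/15 + (V_4 - 0)/5.6 = 0
Collecting terms (coefficients in siemens):
  0.2326·V_0 - 0.01333·V_1 - 0.1333·V_2 - 0.002564·V_3 = 1
  0.08094·V_1 - 0.01333·V_0 - 0.00003333·V_2 - 0.06667·V_4 = 0
  0.2704·V_2 - 0.1333·V_0 - 0.00003333·V_1 - 0.1333·V_3 = 0
  0.136·V_3 - 0.002564·V_0 - 0.1333·V_2 = 0
  0.2452·V_4 - 0.06667·V_1 = 0
Solving these 5 simultaneous equations (Gaussian elimination) gives:
  V_0 = 10.25 V, V_1 = 2.182 V, V_2 = 9.975 V, V_3 = 9.976 V
  V_4 = 0.5931 V
R_eq = V_0 / 1 A = 10.25 Ω

Final answer: 10.25 Ω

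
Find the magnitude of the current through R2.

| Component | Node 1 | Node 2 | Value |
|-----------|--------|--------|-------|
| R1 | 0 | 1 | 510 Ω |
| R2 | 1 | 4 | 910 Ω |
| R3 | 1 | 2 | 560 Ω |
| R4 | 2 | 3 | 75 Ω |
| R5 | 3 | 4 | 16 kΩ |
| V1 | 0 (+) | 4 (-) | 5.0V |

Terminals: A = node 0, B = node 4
Nodal analysis, taking node 4 as the 0 V reference.
Source V1 fixes V_0 = 5 V.
KCL at each unknown node (sum of currents leaving = 0; resistances in Ω):
  Node 1: (V_1 - 5)/510 + (V_1 - 0)/910 + (V_1 - V_2)/560 = 0
  Node 2: (V_2 - V_1)/560 + (V_2 - V_3)/75 = 0
  Node 3: (V_3 - V_2)/75 + (V_3 - 0)/16000 = 0
Collecting terms (coefficients in siemens):
  0.004845·V_1 - 0.001786·V_2 = 0.009804
  0.01512·V_2 - 0.001786·V_1 - 0.01333·V_3 = 0
  0.0134·V_3 - 0.01333·V_2 = 0
Solving these 3 simultaneous equations (Gaussian elimination) gives:
  V_1 = 3.142 V, V_2 = 3.037 V, V_3 = 3.023 V
I_R2 = (V_1 - V_4)/R2 = (3.142 - 0)/910 = 0.003453 A
|I_R2| = 0.003453 A

Final answer: |I_R2| = 0.003453 A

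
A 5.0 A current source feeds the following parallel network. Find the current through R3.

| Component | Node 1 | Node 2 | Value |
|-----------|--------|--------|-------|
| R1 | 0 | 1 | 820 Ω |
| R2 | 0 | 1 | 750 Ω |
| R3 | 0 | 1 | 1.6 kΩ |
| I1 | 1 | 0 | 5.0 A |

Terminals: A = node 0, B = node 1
All resistors sit directly between nodes 0 and 1, so they are in parallel and share one voltage V; the full source current 5 A splits among them.
1/R_par = 1/820 + 1/750 + 1/1600 = 0.003178 S  =>  R_par = 314.7 Ω
V = I × R_par = 5 × 314.7 = 1573 V
I_R3 = V/R3 = 1573/1600 = 0.9834 A

Final answer: 0.9834 A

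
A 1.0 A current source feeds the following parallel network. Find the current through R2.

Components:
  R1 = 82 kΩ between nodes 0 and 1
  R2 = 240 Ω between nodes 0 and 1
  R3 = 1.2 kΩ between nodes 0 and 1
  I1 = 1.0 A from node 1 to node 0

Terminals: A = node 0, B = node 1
All resistors sit directly between nodes 0 and 1, so they are in parallel and share one voltage V; the full source current 1 A splits among them.
1/R_par = 1/82000 + 1/240 + 1/1200 = 0.005012 S  =>  R_par = 199.5 Ω
V = I × R_par = 1 × 199.5 = 199.5 V
I_R2 = V/R2 = 199.5/240 = 0.8313 A

Final answer: 0.8313 A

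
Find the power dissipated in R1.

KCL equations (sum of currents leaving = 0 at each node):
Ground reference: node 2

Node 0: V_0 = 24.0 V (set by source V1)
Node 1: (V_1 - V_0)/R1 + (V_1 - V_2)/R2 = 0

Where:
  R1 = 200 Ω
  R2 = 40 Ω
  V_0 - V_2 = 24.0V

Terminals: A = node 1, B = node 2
Nodal analysis, taking node 2 as the 0 V reference.
Source V1 fixes V_0 = 24 V.
KCL at each unknown node (sum of currents leaving = 0; resistances in Ω):
  Node 1: (V_1 - 24)/200 + (V_1 - 0)/40 = 0
Collecting terms: 0.03 × V_1 = 0.12  =>  V_1 = 4 V
I_R1 = (V_0 - V_1)/R1 = (24 - 4)/200 = 0.1 A
P_R1 = I_R1² × R1 = (0.1)² × 200 = 2 W

Final answer: 2 W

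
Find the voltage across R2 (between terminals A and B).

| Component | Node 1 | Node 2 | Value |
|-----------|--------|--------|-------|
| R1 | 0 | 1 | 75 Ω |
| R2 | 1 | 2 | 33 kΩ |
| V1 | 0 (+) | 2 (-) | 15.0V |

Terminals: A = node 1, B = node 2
R1 and R2 are in series across V1 (node 0 → node 1 → node 2), and the output A–B is taken across R2, so this is a voltage divider.
Series current: I = V1/(R1 + R2) = 15/(75 + 33000) = 15/33080 = 0.0004535 A
V_R2 = I × R2 = V1 × R2/(R1 + R2) = 15 × 33000/33080 = 14.97 V

Final answer: 14.97 V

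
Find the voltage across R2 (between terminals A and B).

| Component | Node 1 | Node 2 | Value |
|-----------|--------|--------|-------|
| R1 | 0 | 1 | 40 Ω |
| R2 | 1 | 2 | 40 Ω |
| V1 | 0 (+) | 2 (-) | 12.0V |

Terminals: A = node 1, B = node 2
R1 and R2 are in series across V1 (node 0 → node 1 → node 2), and the output A–B is taken across R2, so this is a voltage divider.
Series current: I = V1/(R1 + R2) = 12/(40 + 40) = 12/80 = 0.15 A
V_R2 = I × R2 = V1 × R2/(R1 + R2) = 12 × 40/80 = 6 V

Final answer: 6 V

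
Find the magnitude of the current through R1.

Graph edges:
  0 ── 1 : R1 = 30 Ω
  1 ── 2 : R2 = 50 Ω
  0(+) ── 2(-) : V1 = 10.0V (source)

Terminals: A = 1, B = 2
Nodal analysis, taking node 2 as the 0 V reference.
Source V1 fixes V_0 = 10 V.
KCL at each unknown node (sum of currents leaving = 0; resistances in Ω):
  Node 1: (V_1 - 10)/30 + (V_1 - 0)/50 = 0
Collecting terms: 0.05333 × V_1 = 0.3333  =>  V_1 = 6.25 V
I_R1 = (V_0 - V_1)/R1 = (10 - 6.25)/30 = 0.125 A
|I_R1| = 0.125 A

Final answer: |I_R1| = 0.125 A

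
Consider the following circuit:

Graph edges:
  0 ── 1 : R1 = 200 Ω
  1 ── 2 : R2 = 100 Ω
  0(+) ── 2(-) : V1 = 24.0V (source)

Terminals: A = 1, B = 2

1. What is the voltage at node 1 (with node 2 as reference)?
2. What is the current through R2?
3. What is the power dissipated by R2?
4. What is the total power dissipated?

Nodal analysis, taking node 2 as the 0 V reference.
Source V1 fixes V_0 = 24 V.
KCL at each unknown node (sum of currents leaving = 0; resistances in Ω):
  Node 1: (V_1 - 24)/200 + (V_1 - 0)/100 = 0
Collecting terms: 0.015 × V_1 = 0.12  =>  V_1 = 8 V
Part 1:
  Read off the nodal solution: V_1 = 8 V
Part 2:
  I_R2 = (V_1 - V_2)/R2 = (8 - 0)/100 = 0.08 A
  Magnitude: I_R2 = 0.08 A
Part 3:
  I_R2 = (V_1 - V_2)/R2 = (8 - 0)/100 = 0.08 A
  P_R2 = I_R2² × R2 = (0.08)² × 100 = 0.64 W
Part 4:
  Power in each resistor, P = (ΔV)²/R:
    P_R1 = (24 - 8)²/200 = 1.28 W
    P_R2 = (8 - 0)²/100 = 0.64 W
  P_total = P_R1 + P_R2 = 1.92 W

Final answers:
1. V_1 = 8 V
2. I_R2 = 0.08 A
3. P_R2 = 0.64 W
4. P_total = 1.92 W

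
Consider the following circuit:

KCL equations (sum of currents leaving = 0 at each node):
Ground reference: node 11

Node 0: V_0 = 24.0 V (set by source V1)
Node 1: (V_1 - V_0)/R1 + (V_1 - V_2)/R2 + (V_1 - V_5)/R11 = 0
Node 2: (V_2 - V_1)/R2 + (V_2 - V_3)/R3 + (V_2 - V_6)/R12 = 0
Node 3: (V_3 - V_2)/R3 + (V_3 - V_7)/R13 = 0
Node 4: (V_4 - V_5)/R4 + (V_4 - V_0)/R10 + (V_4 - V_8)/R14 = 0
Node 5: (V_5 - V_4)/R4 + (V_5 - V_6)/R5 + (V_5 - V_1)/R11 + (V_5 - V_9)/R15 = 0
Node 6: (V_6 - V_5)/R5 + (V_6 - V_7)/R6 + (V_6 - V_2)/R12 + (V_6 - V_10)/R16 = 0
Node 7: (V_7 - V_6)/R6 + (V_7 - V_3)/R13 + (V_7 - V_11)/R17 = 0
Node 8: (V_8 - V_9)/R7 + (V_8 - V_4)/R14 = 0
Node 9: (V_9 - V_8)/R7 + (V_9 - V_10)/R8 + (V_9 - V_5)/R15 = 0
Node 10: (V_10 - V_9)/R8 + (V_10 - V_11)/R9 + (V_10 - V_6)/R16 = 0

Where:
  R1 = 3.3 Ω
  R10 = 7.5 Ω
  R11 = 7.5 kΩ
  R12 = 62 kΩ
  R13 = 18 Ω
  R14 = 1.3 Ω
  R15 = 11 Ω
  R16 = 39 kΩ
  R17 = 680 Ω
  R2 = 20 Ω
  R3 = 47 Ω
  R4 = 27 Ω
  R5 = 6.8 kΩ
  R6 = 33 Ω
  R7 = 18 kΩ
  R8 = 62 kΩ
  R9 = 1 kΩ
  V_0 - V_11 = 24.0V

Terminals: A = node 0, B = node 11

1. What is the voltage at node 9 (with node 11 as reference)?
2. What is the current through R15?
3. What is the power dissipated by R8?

Nodal analysis, taking node 11 as the 0 V reference.
Source V1 fixes V_0 = 24 V.
KCL at each unknown node (sum of currents leaving = 0; resistances in Ω):
  Node 1: (V_1 - 24)/3.3 + (V_1 - V_2)/20 + (V_1 - V_5)/7500 = 0
  Node 2: (V_2 - V_1)/20 + (V_2 - V_3)/47 + (V_2 - V_6)/62000 = 0
  Node 3: (V_3 - V_2)/47 + (V_3 - V_7)/18 = 0
  Node 4: (V_4 - V_5)/27 + (V_4 - 24)/7.5 + (V_4 - V_8)/1.3 = 0
  Node 5: (V_5 - V_4)/27 + (V_5 - V_6)/6800 + (V_5 - V_1)/7500 + (V_5 - V_9)/11 = 0
  Node 6: (V_6 - V_5)/6800 + (V_6 - V_7)/33 + (V_6 - V_2)/62000 + (V_6 - V_10)/39000 = 0
  Node 7: (V_7 - V_6)/33 + (V_7 - V_3)/18 + (V_7 - 0)/680 = 0
  Node 8: (V_8 - V_9)/18000 + (V_8 - V_4)/1.3 = 0
  Node 9: (V_9 - V_8)/18000 + (V_9 - V_10)/62000 + (V_9 - V_5)/11 = 0
  Node 10: (V_10 - V_9)/62000 + (V_10 - 0)/1000 + (V_10 - V_6)/39000 = 0
Collecting terms (coefficients in siemens):
  0.3532·V_1 - 0.05·V_2 - 0.0001333·V_5 = 7.273
  0.07129·V_2 - 0.05·V_1 - 0.02128·V_3 - 0.00001613·V_6 = 0
  0.07683·V_3 - 0.02128·V_2 - 0.05556·V_7 = 0
  0.9396·V_4 - 0.03704·V_5 - 0.7692·V_8 = 3.2
  0.1282·V_5 - 0.0001333·V_1 - 0.03704·V_4 - 0.0001471·V_6 - 0.09091·V_9 = 0
  0.03049·V_6 - 0.00001613·V_2 - 0.0001471·V_5 - 0.0303·V_7 - 0.00002564·V_10 = 0
  0.08733·V_7 - 0.05556·V_3 - 0.0303·V_6 = 0
  0.7693·V_8 - 0.7692·V_4 - 0.00005556·V_9 = 0
  0.09098·V_9 - 0.09091·V_5 - 0.00005556·V_8 - 0.00001613·V_10 = 0
  0.001042·V_10 - 0.00002564·V_6 - 0.00001613·V_9 = 0
Solving these 10 simultaneous equations (Gaussian elimination) gives:
  V_1 = 23.9 V, V_2 = 23.27 V, V_3 = 21.8 V, V_4 = 23.99 V
  V_5 = 23.97 V, V_6 = 21.23 V, V_7 = 21.23 V, V_8 = 23.99 V
  V_9 = 23.97 V, V_10 = 0.8937 V
Part 1:
  Read off the nodal solution: V_9 = 23.97 V
Part 2:
  I_R15 = (V_5 - V_9)/R15 = (23.97 - 23.97)/11 = 0.0003708 A
  Magnitude: I_R15 = 0.0003708 A
Part 3:
  I_R8 = (V_9 - V_10)/R8 = (23.97 - 0.8937)/62000 = 0.0003722 A
  P_R8 = I_R8² × R8 = (0.0003722)² × 62000 = 0.008588 W

Final answers:
1. V_9 = 23.97 V
2. I_R15 = 0.0003708 A
3. P_R8 = 0.008588 W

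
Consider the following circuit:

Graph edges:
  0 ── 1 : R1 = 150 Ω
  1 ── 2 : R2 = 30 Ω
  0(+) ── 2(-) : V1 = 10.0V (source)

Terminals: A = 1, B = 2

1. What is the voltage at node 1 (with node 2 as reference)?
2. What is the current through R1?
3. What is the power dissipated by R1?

Nodal analysis, taking node 2 as the 0 V reference.
Source V1 fixes V_0 = 10 V.
KCL at each unknown node (sum of currents leaving = 0; resistances in Ω):
  Node 1: (V_1 - 10)/150 + (V_1 - 0)/30 = 0
Collecting terms: 0.04 × V_1 = 0.06667  =>  V_1 = 1.667 V
Part 1:
  Read off the nodal solution: V_1 = 1.667 V
Part 2:
  I_R1 = (V_0 - V_1)/R1 = (10 - 1.667)/150 = 0.05556 A
  Magnitude: I_R1 = 0.05556 A
Part 3:
  I_R1 = (V_0 - V_1)/R1 = (10 - 1.667)/150 = 0.05556 A
  P_R1 = I_R1² × R1 = (0.05556)² × 150 = 0.463 W

Final answers:
1. V_1 = 1.667 V
2. I_R1 = 0.05556 A
3. P_R1 = 0.463 W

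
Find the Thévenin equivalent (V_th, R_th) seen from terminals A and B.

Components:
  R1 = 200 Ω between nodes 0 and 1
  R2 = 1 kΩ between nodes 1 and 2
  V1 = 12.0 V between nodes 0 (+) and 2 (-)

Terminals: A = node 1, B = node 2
Step 1 — V_th is the open-circuit voltage V_A - V_B (nothing connected across the terminals).
Nodal analysis, taking node 2 as the 0 V reference.
Source V1 fixes V_0 = 12 V.
KCL at each unknown node (sum of currents leaving = 0; resistances in Ω):
  Node 1: (V_1 - 12)/200 + (V_1 - 0)/1000 = 0
Collecting terms: 0.006 × V_1 = 0.06  =>  V_1 = 10 V
V_th = V_1 - V_2 = 10 - 0 = 10 V
Step 2 — R_th: zero the source — replace V1 by a short circuit (node 2 merges into node 0) — and find the resistance seen between A (node 1) and B (node 0).
Reduce the network between node 1 (A) and node 0 (B) by series/parallel combination:
  Rp1 = R1 ‖ R2 (parallel, both between nodes 0 and 1) = 1/(1/200 + 1/1000) = 166.7 Ω
R_th = 166.7 Ω

Final answer: V_th = 10 V, R_th = 166.7 Ω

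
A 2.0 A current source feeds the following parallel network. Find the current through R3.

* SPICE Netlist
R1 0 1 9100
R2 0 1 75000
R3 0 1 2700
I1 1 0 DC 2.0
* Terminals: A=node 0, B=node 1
All resistors sit directly between nodes 0 and 1, so they are in parallel and share one voltage V; the full source current 2 A splits among them.
1/R_par = 1/9100 + 1/75000 + 1/2700 = 0.0004936 S  =>  R_par = 2026 Ω
V = I × R_par = 2 × 2026 = 4052 V
I_R3 = V/R3 = 4052/2700 = 1.501 A

Final answer: 1.501 A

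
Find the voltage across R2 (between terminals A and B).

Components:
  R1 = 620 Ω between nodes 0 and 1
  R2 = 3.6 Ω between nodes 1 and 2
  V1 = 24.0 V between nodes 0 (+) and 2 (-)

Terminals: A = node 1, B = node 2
R1 and R2 are in series across V1 (node 0 → node 1 → node 2), and the output A–B is taken across R2, so this is a voltage divider.
Series current: I = V1/(R1 + R2) = 24/(620 + 3.6) = 24/623.6 = 0.03849 A
V_R2 = I × R2 = V1 × R2/(R1 + R2) = 24 × 3.6/623.6 = 0.1386 V

Final answer: 0.1386 V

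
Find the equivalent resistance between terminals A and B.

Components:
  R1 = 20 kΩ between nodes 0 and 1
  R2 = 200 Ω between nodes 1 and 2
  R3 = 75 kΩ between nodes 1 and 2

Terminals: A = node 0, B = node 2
Reduce the network between node 0 (A) and node 2 (B) by series/parallel combination:
  Rp1 = R2 ‖ R3 (parallel, both between nodes 1 and 2) = 1/(1/200 + 1/75000) = 199.5 Ω
  Rs1 = R1 + Rp1 (series, joined only at node 1) = 20000 + 199.5 = 20200 Ω
R_eq = 20.2 kΩ

Final answer: 20.2 kΩ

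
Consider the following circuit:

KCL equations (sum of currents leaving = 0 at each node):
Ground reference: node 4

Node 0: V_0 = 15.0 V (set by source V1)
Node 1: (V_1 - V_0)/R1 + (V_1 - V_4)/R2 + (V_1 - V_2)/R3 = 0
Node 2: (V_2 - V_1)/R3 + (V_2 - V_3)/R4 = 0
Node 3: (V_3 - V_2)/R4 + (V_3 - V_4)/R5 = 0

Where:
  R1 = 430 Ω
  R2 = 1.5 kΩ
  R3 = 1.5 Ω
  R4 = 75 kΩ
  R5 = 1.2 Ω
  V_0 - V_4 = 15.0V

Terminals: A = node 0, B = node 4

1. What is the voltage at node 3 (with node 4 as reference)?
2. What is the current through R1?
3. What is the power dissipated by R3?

Nodal analysis, taking node 4 as the 0 V reference.
Source V1 fixes V_0 = 15 V.
KCL at each unknown node (sum of currents leaving = 0; resistances in Ω):
  Node 1: (V_1 - 15)/430 + (V_1 - 0)/1500 + (V_1 - V_2)/1.5 = 0
  Node 2: (V_2 - V_1)/1.5 + (V_2 - V_3)/75000 = 0
  Node 3: (V_3 - V_2)/75000 + (V_3 - 0)/1.2 = 0
Collecting terms (coefficients in siemens):
  0.6697·V_1 - 0.6667·V_2 = 0.03488
  0.6667·V_2 - 0.6667·V_1 - 0.00001333·V_3 = 0
  0.8333·V_3 - 0.00001333·V_2 = 0
Solving these 3 simultaneous equations (Gaussian elimination) gives:
  V_1 = 11.61 V, V_2 = 11.61 V, V_3 = 0.0001857 V
Part 1:
  Read off the nodal solution: V_3 = 0.0001857 V
Part 2:
  I_R1 = (V_0 - V_1)/R1 = (15 - 11.61)/430 = 0.007892 A
  Magnitude: I_R1 = 0.007892 A
Part 3:
  I_R3 = (V_1 - V_2)/R3 = (11.61 - 11.61)/1.5 = 0.0001547 A
  P_R3 = I_R3² × R3 = (0.0001547)² × 1.5 = 0.00000003592 W

Final answers:
1. V_3 = 0.0001857 V
2. I_R1 = 0.007892 A
3. P_R3 = 3.592e-08 W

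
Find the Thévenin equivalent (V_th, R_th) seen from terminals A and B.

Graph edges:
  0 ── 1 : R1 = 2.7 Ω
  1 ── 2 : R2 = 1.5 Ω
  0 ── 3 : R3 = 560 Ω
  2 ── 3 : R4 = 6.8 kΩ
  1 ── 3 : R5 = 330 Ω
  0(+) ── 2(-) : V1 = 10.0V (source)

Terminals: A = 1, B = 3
Step 1 — V_th is the open-circuit voltage V_A - V_B (nothing connected across the terminals).
Nodal analysis, taking node 2 as the 0 V reference.
Source V1 fixes V_0 = 10 V.
KCL at each unknown node (sum of currents leaving = 0; resistances in Ω):
  Node 1: (V_1 - 10)/2.7 + (V_1 - 0)/1.5 + (V_1 - V_3)/330 = 0
  Node 3: (V_3 - 10)/560 + (V_3 - 0)/6800 + (V_3 - V_1)/330 = 0
Collecting terms (coefficients in siemens):
  1.04·V_1 - 0.00303·V_3 = 3.704
  0.004963·V_3 - 0.00303·V_1 = 0.01786
Determinant D = (1.04)(0.004963) - (-0.00303)(-0.00303) = 0.005153
V_1 = [(3.704)(0.004963) - (-0.00303)(0.01786)]/D = 3.578 V
V_3 = [(1.04)(0.01786) - (3.704)(-0.00303)]/D = 5.783 V
V_th = V_1 - V_3 = 3.578 - 5.783 = -2.205 V
Step 2 — R_th: zero the source — replace V1 by a short circuit (node 2 merges into node 0) — and find the resistance seen between A (node 1) and B (node 3).
Reduce the network between node 1 (A) and node 3 (B) by series/parallel combination:
  Rp1 = R1 ‖ R2 (parallel, both between nodes 0 and 1) = 1/(1/2.7 + 1/1.5) = 0.9643 Ω
  Rp2 = R3 ‖ R4 (parallel, both between nodes 0 and 3) = 1/(1/560 + 1/6800) = 517.4 Ω
  Rs1 = Rp1 + Rp2 (series, joined only at node 0) = 0.9643 + 517.4 = 518.4 Ω
  Rp3 = R5 ‖ Rs1 (parallel, both between nodes 1 and 3) = 1/(1/330 + 1/518.4) = 201.6 Ω
R_th = 201.6 Ω

Final answer: V_th = -2.205 V, R_th = 201.6 Ω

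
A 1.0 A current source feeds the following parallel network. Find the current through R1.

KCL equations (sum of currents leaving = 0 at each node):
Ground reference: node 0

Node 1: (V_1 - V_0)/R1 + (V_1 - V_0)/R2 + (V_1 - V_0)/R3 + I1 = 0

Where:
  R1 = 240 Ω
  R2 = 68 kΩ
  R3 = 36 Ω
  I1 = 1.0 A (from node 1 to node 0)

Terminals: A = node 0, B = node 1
All resistors sit directly between nodes 0 and 1, so they are in parallel and share one voltage V; the full source current 1 A splits among them.
1/R_par = 1/240 + 1/68000 + 1/36 = 0.03196 S  =>  R_par = 31.29 Ω
V = I × R_par = 1 × 31.29 = 31.29 V
I_R1 = V/R1 = 31.29/240 = 0.1304 A

Final answer: 0.1304 A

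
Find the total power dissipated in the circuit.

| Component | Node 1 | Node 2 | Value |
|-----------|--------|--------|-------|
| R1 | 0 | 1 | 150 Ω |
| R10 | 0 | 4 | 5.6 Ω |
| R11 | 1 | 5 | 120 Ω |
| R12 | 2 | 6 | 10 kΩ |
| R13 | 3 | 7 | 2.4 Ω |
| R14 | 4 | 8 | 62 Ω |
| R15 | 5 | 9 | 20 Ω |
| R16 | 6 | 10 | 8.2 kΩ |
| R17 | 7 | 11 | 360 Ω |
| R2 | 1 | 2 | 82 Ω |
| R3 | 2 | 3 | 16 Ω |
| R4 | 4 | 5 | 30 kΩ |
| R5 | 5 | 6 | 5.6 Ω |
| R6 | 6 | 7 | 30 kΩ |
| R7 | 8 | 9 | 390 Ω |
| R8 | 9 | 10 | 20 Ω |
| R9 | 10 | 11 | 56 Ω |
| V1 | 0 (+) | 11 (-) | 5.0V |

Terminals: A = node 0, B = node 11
Nodal analysis, taking node 11 as the 0 V reference.
Source V1 fixes V_0 = 5 V.
KCL at each unknown node (sum of currents leaving = 0; resistances in Ω):
  Node 1: (V_1 - 5)/150 + (V_1 - V_2)/82 + (V_1 - V_5)/120 = 0
  Node 2: (V_2 - V_1)/82 + (V_2 - V_3)/16 + (V_2 - V_6)/10000 = 0
  Node 3: (V_3 - V_2)/16 + (V_3 - V_7)/2.4 = 0
  Node 4: (V_4 - V_5)/30000 + (V_4 - 5)/5.6 + (V_4 - V_8)/62 = 0
  Node 5: (V_5 - V_4)/30000 + (V_5 - V_6)/5.6 + (V_5 - V_1)/120 + (V_5 - V_9)/20 = 0
  Node 6: (V_6 - V_5)/5.6 + (V_6 - V_7)/30000 + (V_6 - V_2)/10000 + (V_6 - V_10)/8200 = 0
  Node 7: (V_7 - V_6)/30000 + (V_7 - V_3)/2.4 + (V_7 - 0)/360 = 0
  Node 8: (V_8 - V_9)/390 + (V_8 - V_4)/62 = 0
  Node 9: (V_9 - V_8)/390 + (V_9 - V_10)/20 + (V_9 - V_5)/20 = 0
  Node 10: (V_10 - V_9)/20 + (V_10 - 0)/56 + (V_10 - V_6)/8200 = 0
Collecting terms (coefficients in siemens):
  0.0272·V_1 - 0.0122·V_2 - 0.008333·V_5 = 0.03333
  0.0748·V_2 - 0.0122·V_1 - 0.0625·V_3 - 0.0001·V_6 = 0
  0.4792·V_3 - 0.0625·V_2 - 0.4167·V_7 = 0
  0.1947·V_4 - 0.00003333·V_5 - 0.01613·V_8 = 0.8929
  0.2369·V_5 - 0.008333·V_1 - 0.00003333·V_4 - 0.1786·V_6 - 0.05·V_9 = 0
  0.1788·V_6 - 0.0001·V_2 - 0.1786·V_5 - 0.00003333·V_7 - 0.000122·V_10 = 0
  0.4195·V_7 - 0.4167·V_3 - 0.00003333·V_6 = 0
  0.01869·V_8 - 0.01613·V_4 - 0.002564·V_9 = 0
  0.1026·V_9 - 0.05·V_5 - 0.002564·V_8 - 0.05·V_10 = 0
  0.06798·V_10 - 0.000122·V_6 - 0.05·V_9 = 0
Solving these 10 simultaneous equations (Gaussian elimination) gives:
  V_1 = 2.684 V, V_2 = 2.2 V, V_3 = 2.107 V, V_4 = 4.955 V
  V_5 = 1.539 V, V_6 = 1.539 V, V_7 = 2.093 V, V_8 = 4.46 V
  V_9 = 1.346 V, V_10 = 0.9925 V
Power in each resistor, P = (ΔV)²/R:
  P_R1 = (5 - 2.684)²/150 = 0.03576 W
  P_R2 = (2.684 - 2.2)²/82 = 0.002853 W
  P_R3 = (2.2 - 2.107)²/16 = 0.0005443 W
  P_R4 = (4.955 - 1.539)²/30000 = 0.0003889 W
  P_R5 = (1.539 - 1.539)²/5.6 = 0.000000001795 W
  P_R6 = (1.539 - 2.093)²/30000 = 0.00001022 W
  P_R7 = (4.46 - 1.346)²/390 = 0.02486 W
  P_R8 = (1.346 - 0.9925)²/20 = 0.006236 W
  P_R9 = (0.9925 - 0)²/56 = 0.01759 W
  P_R10 = (5 - 4.955)²/5.6 = 0.0003673 W
  P_R11 = (2.684 - 1.539)²/120 = 0.01092 W
  P_R12 = (2.2 - 1.539)²/10000 = 0.00004371 W
  P_R13 = (2.107 - 2.093)²/2.4 = 0.00008164 W
  P_R14 = (4.955 - 4.46)²/62 = 0.003953 W
  P_R15 = (1.539 - 1.346)²/20 = 0.001871 W
  P_R16 = (1.539 - 0.9925)²/8200 = 0.00003645 W
  P_R17 = (2.093 - 0)²/360 = 0.01217 W
P_total = P_R1 + P_R2 + P_R3 + P_R4 + P_R5 + P_R6 + P_R7 + P_R8 + P_R9 + P_R10 + P_R11 + P_R12 + P_R13 + P_R14 + P_R15 + P_R16 + P_R17 = 0.1177 W

Final answer: 0.1177 W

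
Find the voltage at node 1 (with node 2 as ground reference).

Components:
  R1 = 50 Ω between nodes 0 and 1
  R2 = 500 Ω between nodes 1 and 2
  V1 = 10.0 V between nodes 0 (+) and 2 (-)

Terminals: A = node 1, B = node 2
Nodal analysis, taking node 2 as the 0 V reference.
Source V1 fixes V_0 = 10 V.
KCL at each unknown node (sum of currents leaving = 0; resistances in Ω):
  Node 1: (V_1 - 10)/50 + (V_1 - 0)/500 = 0
Collecting terms: 0.022 × V_1 = 0.2  =>  V_1 = 9.091 V
The requested potential is V_1 = 9.091 V.

Final answer: V_1 = 9.091 V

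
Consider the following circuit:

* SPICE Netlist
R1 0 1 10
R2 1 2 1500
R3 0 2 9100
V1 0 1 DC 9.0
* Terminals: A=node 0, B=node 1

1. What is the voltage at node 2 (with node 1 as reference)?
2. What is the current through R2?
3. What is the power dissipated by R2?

Nodal analysis, taking node 1 as the 0 V reference.
Source V1 fixes V_0 = 9 V.
KCL at each unknown node (sum of currents leaving = 0; resistances in Ω):
  Node 2: (V_2 - 0)/1500 + (V_2 - 9)/9100 = 0
Collecting terms: 0.0007766 × V_2 = 0.000989  =>  V_2 = 1.274 V
Part 1:
  Read off the nodal solution: V_2 = 1.274 V
Part 2:
  I_R2 = (V_1 - V_2)/R2 = (0 - 1.274)/1500 = -0.0008491 A
  Magnitude: I_R2 = 0.0008491 A
Part 3:
  I_R2 = (V_1 - V_2)/R2 = (0 - 1.274)/1500 = -0.0008491 A
  P_R2 = I_R2² × R2 = (-0.0008491)² × 1500 = 0.001081 W

Final answers:
1. V_2 = 1.274 V
2. I_R2 = 0.0008491 A
3. P_R2 = 0.001081 W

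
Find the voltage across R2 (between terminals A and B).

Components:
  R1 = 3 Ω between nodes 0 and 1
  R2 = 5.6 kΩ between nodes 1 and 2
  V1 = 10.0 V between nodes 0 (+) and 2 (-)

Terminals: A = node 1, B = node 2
R1 and R2 are in series across V1 (node 0 → node 1 → node 2), and the output A–B is taken across R2, so this is a voltage divider.
Series current: I = V1/(R1 + R2) = 10/(3 + 5600) = 10/5603 = 0.001785 A
V_R2 = I × R2 = V1 × R2/(R1 + R2) = 10 × 5600/5603 = 9.995 V

Final answer: 9.995 V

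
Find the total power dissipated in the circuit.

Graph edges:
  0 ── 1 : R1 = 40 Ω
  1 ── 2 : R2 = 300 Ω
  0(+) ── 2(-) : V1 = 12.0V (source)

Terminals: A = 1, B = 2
Nodal analysis, taking node 2 as the 0 V reference.
Source V1 fixes V_0 = 12 V.
KCL at each unknown node (sum of currents leaving = 0; resistances in Ω):
  Node 1: (V_1 - 12)/40 + (V_1 - 0)/300 = 0
Collecting terms: 0.02833 × V_1 = 0.3  =>  V_1 = 10.59 V
Power in each resistor, P = (ΔV)²/R:
  P_R1 = (12 - 10.59)²/40 = 0.04983 W
  P_R2 = (10.59 - 0)²/300 = 0.3737 W
P_total = P_R1 + P_R2 = 0.4235 W

Final answer: 0.4235 W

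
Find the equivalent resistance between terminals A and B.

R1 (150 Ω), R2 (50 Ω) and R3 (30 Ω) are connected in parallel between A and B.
Reduce the network between node 0 (A) and node 1 (B) by series/parallel combination:
  Rp1 = R1 ‖ R2 ‖ R3 (parallel, all between nodes 0 and 1) = 1/(1/150 + 1/50 + 1/30) = 16.67 Ω
R_eq = 16.67 Ω

Final answer: 16.67 Ω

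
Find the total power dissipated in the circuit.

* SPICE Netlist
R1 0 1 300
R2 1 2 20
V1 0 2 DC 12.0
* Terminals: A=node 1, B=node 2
Nodal analysis, taking node 2 as the 0 V reference.
Source V1 fixes V_0 = 12 V.
KCL at each unknown node (sum of currents leaving = 0; resistances in Ω):
  Node 1: (V_1 - 12)/300 + (V_1 - 0)/20 = 0
Collecting terms: 0.05333 × V_1 = 0.04  =>  V_1 = 0.75 V
Power in each resistor, P = (ΔV)²/R:
  P_R1 = (12 - 0.75)²/300 = 0.4219 W
  P_R2 = (0.75 - 0)²/20 = 0.02813 W
P_total = P_R1 + P_R2 = 0.45 W

Final answer: 0.45 W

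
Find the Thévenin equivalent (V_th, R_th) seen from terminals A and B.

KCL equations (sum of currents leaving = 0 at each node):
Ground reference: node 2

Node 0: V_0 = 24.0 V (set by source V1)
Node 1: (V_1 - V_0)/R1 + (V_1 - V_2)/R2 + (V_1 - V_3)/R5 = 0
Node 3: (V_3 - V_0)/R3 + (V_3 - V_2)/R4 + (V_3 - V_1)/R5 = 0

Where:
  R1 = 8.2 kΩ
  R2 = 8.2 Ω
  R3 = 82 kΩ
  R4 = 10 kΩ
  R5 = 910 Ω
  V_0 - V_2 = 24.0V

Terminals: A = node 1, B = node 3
Step 1 — V_th is the open-circuit voltage V_A - V_B (nothing connected across the terminals).
Nodal analysis, taking node 2 as the 0 V reference.
Source V1 fixes V_0 = 24 V.
KCL at each unknown node (sum of currents leaving = 0; resistances in Ω):
  Node 1: (V_1 - 24)/8200 + (V_1 - 0)/8.2 + (V_1 - V_3)/910 = 0
  Node 3: (V_3 - 24)/82000 + (V_3 - 0)/10000 + (V_3 - V_1)/910 = 0
Collecting terms (coefficients in siemens):
  0.1232·V_1 - 0.001099·V_3 = 0.002927
  0.001211·V_3 - 0.001099·V_1 = 0.0002927
Determinant D = (0.1232)(0.001211) - (-0.001099)(-0.001099) = 0.000148
V_1 = [(0.002927)(0.001211) - (-0.001099)(0.0002927)]/D = 0.02613 V
V_3 = [(0.1232)(0.0002927) - (0.002927)(-0.001099)]/D = 0.2654 V
V_th = V_1 - V_3 = 0.02613 - 0.2654 = -0.2392 V
Step 2 — R_th: zero the source — replace V1 by a short circuit (node 2 merges into node 0) — and find the resistance seen between A (node 1) and B (node 3).
Reduce the network between node 1 (A) and node 3 (B) by series/parallel combination:
  Rp1 = R1 ‖ R2 (parallel, both between nodes 0 and 1) = 1/(1/8200 + 1/8.2) = 8.192 Ω
  Rp2 = R3 ‖ R4 (parallel, both between nodes 0 and 3) = 1/(1/82000 + 1/10000) = 8913 Ω
  Rs1 = Rp1 + Rp2 (series, joined only at node 0) = 8.192 + 8913 = 8921 Ω
  Rp3 = R5 ‖ Rs1 (parallel, both between nodes 1 and 3) = 1/(1/910 + 1/8921) = 825.8 Ω
R_th = 825.8 Ω

Final answer: V_th = -0.2392 V, R_th = 825.8 Ω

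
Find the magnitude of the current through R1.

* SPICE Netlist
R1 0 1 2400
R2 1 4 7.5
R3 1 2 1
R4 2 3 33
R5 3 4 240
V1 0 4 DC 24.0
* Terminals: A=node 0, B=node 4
Nodal analysis, taking node 4 as the 0 V reference.
Source V1 fixes V_0 = 24 V.
KCL at each unknown node (sum of currents leaving = 0; resistances in Ω):
  Node 1: (V_1 - 24)/2400 + (V_1 - 0)/7.5 + (V_1 - V_2)/1 = 0
  Node 2: (V_2 - V_1)/1 + (V_2 - V_3)/33 = 0
  Node 3: (V_3 - V_2)/33 + (V_3 - 0)/240 = 0
Collecting terms (coefficients in siemens):
  1.134·V_1 - 1·V_2 = 0.01
  1.03·V_2 - 1·V_1 - 0.0303·V_3 = 0
  0.03447·V_3 - 0.0303·V_2 = 0
Solving these 3 simultaneous equations (Gaussian elimination) gives:
  V_1 = 0.07278 V, V_2 = 0.07251 V, V_3 = 0.06375 V
I_R1 = (V_0 - V_1)/R1 = (24 - 0.07278)/2400 = 0.00997 A
|I_R1| = 0.00997 A

Final answer: |I_R1| = 0.00997 A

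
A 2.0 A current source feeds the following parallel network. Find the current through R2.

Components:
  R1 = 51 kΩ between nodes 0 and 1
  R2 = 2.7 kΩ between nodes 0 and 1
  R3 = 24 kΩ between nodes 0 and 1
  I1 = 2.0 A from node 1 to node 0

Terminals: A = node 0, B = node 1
All resistors sit directly between nodes 0 and 1, so they are in parallel and share one voltage V; the full source current 2 A splits among them.
1/R_par = 1/51000 + 1/2700 + 1/24000 = 0.0004316 S  =>  R_par = 2317 Ω
V = I × R_par = 2 × 2317 = 4633 V
I_R2 = V/R2 = 4633/2700 = 1.716 A

Final answer: 1.716 A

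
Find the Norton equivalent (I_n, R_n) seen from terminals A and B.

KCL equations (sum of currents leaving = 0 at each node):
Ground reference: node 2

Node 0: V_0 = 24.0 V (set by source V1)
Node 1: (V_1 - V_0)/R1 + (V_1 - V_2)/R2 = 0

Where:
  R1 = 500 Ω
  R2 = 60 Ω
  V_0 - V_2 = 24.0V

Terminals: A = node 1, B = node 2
Find the Thévenin equivalent first; then I_n = V_th/R_th and R_n = R_th.
Step 1 — V_th is the open-circuit voltage V_A - V_B (nothing connected across the terminals).
Nodal analysis, taking node 2 as the 0 V reference.
Source V1 fixes V_0 = 24 V.
KCL at each unknown node (sum of currents leaving = 0; resistances in Ω):
  Node 1: (V_1 - 24)/500 + (V_1 - 0)/60 = 0
Collecting terms: 0.01867 × V_1 = 0.048  =>  V_1 = 2.571 V
V_th = V_1 - V_2 = 2.571 - 0 = 2.571 V
Step 2 — R_th: zero the source — replace V1 by a short circuit (node 2 merges into node 0) — and find the resistance seen between A (node 1) and B (node 0).
Reduce the network between node 1 (A) and node 0 (B) by series/parallel combination:
  Rp1 = R1 ‖ R2 (parallel, both between nodes 0 and 1) = 1/(1/500 + 1/60) = 53.57 Ω
R_th = 53.57 Ω
I_n = V_th/R_th = 2.571/53.57 = 0.048 A, and R_n = R_th = 53.57 Ω

Final answer: I_n = 0.048 A, R_n = 53.57 Ω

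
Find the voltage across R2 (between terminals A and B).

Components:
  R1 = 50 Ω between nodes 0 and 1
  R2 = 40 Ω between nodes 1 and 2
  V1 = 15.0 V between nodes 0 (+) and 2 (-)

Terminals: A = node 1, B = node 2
R1 and R2 are in series across V1 (node 0 → node 1 → node 2), and the output A–B is taken across R2, so this is a voltage divider.
Series current: I = V1/(R1 + R2) = 15/(50 + 40) = 15/90 = 0.1667 A
V_R2 = I × R2 = V1 × R2/(R1 + R2) = 15 × 40/90 = 6.667 V

Final answer: 6.667 V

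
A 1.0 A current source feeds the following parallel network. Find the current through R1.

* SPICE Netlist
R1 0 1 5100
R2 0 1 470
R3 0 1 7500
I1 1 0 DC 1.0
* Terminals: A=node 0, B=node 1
All resistors sit directly between nodes 0 and 1, so they are in parallel and share one voltage V; the full source current 1 A splits among them.
1/R_par = 1/5100 + 1/470 + 1/7500 = 0.002457 S  =>  R_par = 407 Ω
V = I × R_par = 1 × 407 = 407 V
I_R1 = V/R1 = 407/5100 = 0.0798 A

Final answer: 0.0798 A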